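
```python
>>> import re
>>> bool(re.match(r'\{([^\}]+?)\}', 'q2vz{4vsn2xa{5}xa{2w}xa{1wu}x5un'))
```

`re.match` only tries the pattern at the start of the string.
Here position 0 doesn't satisfy it, so the call returns None, and `bool(None)` is False.

False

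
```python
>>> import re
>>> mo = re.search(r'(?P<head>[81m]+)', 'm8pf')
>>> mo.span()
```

The pattern matches one or more of one of [81m] (captured as 'head').
Unlike `match`, `search` isn't anchored — it looks for the pattern anywhere in the string.
The match spans [0:2] → 'm8'.
Captured: group 1 = 'm8'.

(0, 2)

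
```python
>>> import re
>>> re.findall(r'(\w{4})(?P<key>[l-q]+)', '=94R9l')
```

This matches exactly 4 of a word character (captured); then one or more of a character in [l-q] (captured as 'key').
2 groups means the one result is a tuple of 2 captured strings — 1 here.

[('94R9', 'l')]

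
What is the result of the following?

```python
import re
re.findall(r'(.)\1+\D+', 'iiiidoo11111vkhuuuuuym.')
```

['i', '1']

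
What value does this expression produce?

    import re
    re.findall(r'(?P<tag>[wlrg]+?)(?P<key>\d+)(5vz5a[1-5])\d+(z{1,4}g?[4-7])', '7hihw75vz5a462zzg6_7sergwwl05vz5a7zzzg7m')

[('w', '7', '5vz5a4', 'zzg6')]

The pattern matches one or more of one of [wlrg] (lazy) (captured as 'tag'); then one or more of a digit (captured as 'key'); then the literal '5vz', then the literal '5a', then a character in [1-5] (captured); then one or more of a digit; then 1 to 4 of a literal 'z', then optionally a literal 'g', then a character in [4-7] (captured).
Walking the string: at [4:18] match 'w75vz5a462zzg6', groups = ('w', '7', '5vz5a4', 'zzg6').
With 4 capturing groups, `findall` returns a 4-tuple per match.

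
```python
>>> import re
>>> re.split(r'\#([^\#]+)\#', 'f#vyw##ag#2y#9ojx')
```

['f', 'vyw', '', 'ag', '2y#9ojx']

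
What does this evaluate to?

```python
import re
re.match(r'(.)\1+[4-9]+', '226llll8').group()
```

`\1` is not a pattern — it's the concrete string captured by group 1, re-applied verbatim.
`match` is anchored at position 0; if the pattern doesn't fit there, it returns None.
The match spans [0:3] → '226'.
Captured: group 1 = '2'.

'226'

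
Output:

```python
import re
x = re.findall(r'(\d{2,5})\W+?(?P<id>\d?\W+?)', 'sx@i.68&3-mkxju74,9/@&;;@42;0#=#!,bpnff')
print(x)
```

[('68', '3-'), ('74', '9/'), ('42', '0#')]

The pattern matches 2 to 5 of a digit (captured); then one or more of a non-word character (lazy); then optionally a digit, then one or more of a non-word character (lazy) (captured as 'id').
Lazy quantifiers expand one character at a time until the remainder of the pattern can match.
Walking the string: at [5:10] match '68&3-', groups = ('68', '3-'); at [15:20] match '74,9/', groups = ('74', '9/'); at [25:30] match '42;0#', groups = ('42', '0#').
2 groups means each result is a tuple of 2 captured strings — 3 here.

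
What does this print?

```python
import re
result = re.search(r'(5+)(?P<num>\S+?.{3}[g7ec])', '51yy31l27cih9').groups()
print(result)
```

The pattern matches one or more of a literal '5' (captured); then one or more of a non-whitespace character (lazy), then exactly 3 of any character, then one of [g7ec] (captured as 'num').
The `?` after the quantifier makes it lazy — it takes as little as possible before letting the rest of the pattern try.
`re.search` tries every starting position until one works.
The match spans [0:9] → '51yy31l27'.
Captured: group 1 = '5', group 2 = '1yy31l27'.

('5', '1yy31l27')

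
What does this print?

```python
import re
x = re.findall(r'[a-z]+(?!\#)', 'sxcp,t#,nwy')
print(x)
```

Because the assertion is negative and zero-width, positions next to the forbidden text are skipped.
Walking the string: at [0:4] → 'sxcp'; at [8:11] → 'nwy'.
`findall` yields the raw match text (2 of them) because the pattern has no groups.

['sxcp', 'nwy']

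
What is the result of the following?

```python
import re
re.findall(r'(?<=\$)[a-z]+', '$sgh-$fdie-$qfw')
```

['sgh', 'fdie', 'qfw']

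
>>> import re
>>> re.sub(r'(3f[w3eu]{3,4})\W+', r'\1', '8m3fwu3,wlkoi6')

'8m3fwu3wlkoi6'

Pattern: the literal '3f', then 3 to 4 of one of [w3eu] (captured); then one or more of a non-word character.
Matches: at [2:8] → '3fwu3,'.
`\1` in the replacement pulls in group 1's text for each match.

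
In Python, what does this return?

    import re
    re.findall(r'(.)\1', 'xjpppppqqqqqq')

['p', 'p', 'q', 'q', 'q']

`\1` has to match the exact text group 1 already captured.
Matches: at [2:4] match 'pp', group 1 = 'p'; at [4:6] match 'pp', group 1 = 'p'; at [7:9] match 'qq', group 1 = 'q'; at [9:11] match 'qq', group 1 = 'q'; at [11:13] match 'qq', group 1 = 'q'.
`findall` collects group 1 from each match (5 total).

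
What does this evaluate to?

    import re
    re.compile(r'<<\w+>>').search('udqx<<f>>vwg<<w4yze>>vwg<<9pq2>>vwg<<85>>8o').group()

'<<f>>'

`re.search` tries every starting position until one works.
The match spans [4:9] → '<<f>>'.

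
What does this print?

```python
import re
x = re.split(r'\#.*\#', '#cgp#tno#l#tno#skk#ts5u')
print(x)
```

Matches to split on: at [0:19] → '#cgp#tno#l#tno#skk#'.
`split` removes every match and returns the 2 fragments in between.

['', 'ts5u']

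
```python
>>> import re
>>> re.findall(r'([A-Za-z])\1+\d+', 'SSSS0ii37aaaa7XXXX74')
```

['S', 'i', 'a', 'X']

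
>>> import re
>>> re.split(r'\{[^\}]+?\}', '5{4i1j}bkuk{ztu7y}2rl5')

Matches to split on: at [1:7] → '{4i1j}'; at [11:18] → '{ztu7y}'.
`split` removes every match and returns the 3 fragments in between.

['5', 'bkuk', '2rl5']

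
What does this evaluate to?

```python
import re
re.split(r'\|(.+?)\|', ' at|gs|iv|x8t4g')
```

The `?` after the quantifier makes it lazy — it takes as little as possible before letting the rest of the pattern try.
Matches to split on: at [3:7] → '|gs|'.
The group in the pattern means `split` returns the separators' captures alongside the pieces.

[' at', 'gs', 'iv|x8t4g']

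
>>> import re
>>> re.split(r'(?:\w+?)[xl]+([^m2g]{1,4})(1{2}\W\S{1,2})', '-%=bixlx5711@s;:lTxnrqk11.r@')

['-%=', '57', '11@s;', ':', 'nrqk', '11.r@', '']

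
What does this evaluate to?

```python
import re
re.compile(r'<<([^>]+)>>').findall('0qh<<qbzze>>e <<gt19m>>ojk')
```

['qbzze', 'gt19m']

With a single group, `findall` returns only what that group captured — 2 items.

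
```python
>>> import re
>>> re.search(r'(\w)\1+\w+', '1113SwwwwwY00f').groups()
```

The match spans [0:14] → '1113SwwwwwY00f'.
Captured: group 1 = '1'.

('1',)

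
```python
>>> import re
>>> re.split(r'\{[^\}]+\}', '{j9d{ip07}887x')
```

['', '887x']

Matches to split on: at [0:10] → '{j9d{ip07}'.
Each match becomes a cut point; 2 segments remain.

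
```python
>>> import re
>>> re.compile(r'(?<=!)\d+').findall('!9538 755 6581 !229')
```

['9538', '229']

The positive lookaround only admits positions where the adjacent text matches; those characters stay outside the span.
Matches: at [1:5] → '9538'; at [16:19] → '229'.
No capturing groups, so `findall` returns the 2 full match strings.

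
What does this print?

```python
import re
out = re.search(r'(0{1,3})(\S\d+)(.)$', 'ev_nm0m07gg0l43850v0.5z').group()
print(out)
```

The match spans [19:23] → '0.5z'.

0.5z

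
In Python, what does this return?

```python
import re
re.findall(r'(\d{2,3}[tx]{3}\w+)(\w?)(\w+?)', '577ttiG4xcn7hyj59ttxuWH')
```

[('59ttxuW', '', 'H')]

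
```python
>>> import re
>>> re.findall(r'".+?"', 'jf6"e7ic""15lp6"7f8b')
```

Because the quantifier is non-greedy, it stops expanding at the earliest point where the rest of the pattern can succeed.
Walking the string: at [3:9] → '"e7ic"'; at [9:16] → '"15lp6"'.
`findall` yields the raw match text (2 of them) because the pattern has no groups.

['"e7ic"', '"15lp6"']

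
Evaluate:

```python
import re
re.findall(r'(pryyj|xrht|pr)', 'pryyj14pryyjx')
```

['pryyj', 'pryyj']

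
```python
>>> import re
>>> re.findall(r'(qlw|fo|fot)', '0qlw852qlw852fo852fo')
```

['qlw', 'qlw', 'fo', 'fo']

Matches: at [1:4] match 'qlw', group 1 = 'qlw'; at [7:10] match 'qlw', group 1 = 'qlw'; at [13:15] match 'fo', group 1 = 'fo'; at [18:20] match 'fo', group 1 = 'fo'.
One capturing group, so `findall` returns just the captured substring from each match — 4 in all.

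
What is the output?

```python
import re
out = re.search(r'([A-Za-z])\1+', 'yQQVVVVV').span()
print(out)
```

(1, 3)

The backreference `\1` re-matches whatever the first group consumed, character for character.
The match spans [1:3] → 'QQ'.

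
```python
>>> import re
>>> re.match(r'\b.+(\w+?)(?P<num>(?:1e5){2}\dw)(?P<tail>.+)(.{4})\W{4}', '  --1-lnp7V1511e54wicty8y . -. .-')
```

This matches a word boundary (`\b`, zero-width); then one or more of any character; then one or more of a word character (lazy) (captured); then the literal '1e5' repeated 2 times, then a digit, then the literal 'w' (captured as 'num'); then one or more of any character (captured as 'tail'); then exactly 4 of any character (captured); then exactly 4 of a non-word character.
With `match`, the pattern is implicitly anchored at the beginning.
Here the pattern fails at index 0, so the call returns None.

None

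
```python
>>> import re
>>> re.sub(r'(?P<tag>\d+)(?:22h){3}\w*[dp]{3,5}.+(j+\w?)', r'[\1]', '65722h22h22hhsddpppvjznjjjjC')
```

'[657]'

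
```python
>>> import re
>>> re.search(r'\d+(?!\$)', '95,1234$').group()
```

The negative lookaround is zero-width — it rules out positions where the adjacent text would match, without consuming anything.
`search` walks the string left to right and returns the first match it finds.
The match spans [0:2] → '95'.

'95'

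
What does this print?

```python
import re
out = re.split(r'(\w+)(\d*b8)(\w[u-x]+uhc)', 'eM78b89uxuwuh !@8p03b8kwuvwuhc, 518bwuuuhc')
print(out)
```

['eM78b89uxuwuh !@', '8p03', 'b8', 'kwuvwuhc', ', 518bwuuuhc']

Pattern: one or more of a word character (captured); then zero or more of a digit, then a literal 'b', then the literal '8' (captured); then a word character, then one or more of a character in [u-x], then the literal 'uhc' (captured).
Matches to split on: at [16:30] → '8p03b8kwuvwuhc'.
With a capturing group present, the delimiter's captured portion is kept in the result list.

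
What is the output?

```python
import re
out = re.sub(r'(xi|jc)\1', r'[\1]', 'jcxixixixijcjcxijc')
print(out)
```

After group 1 captures some text, `\1` only succeeds where that same text appears again.
Matches: at [2:6] → 'xixi'; at [6:10] → 'xixi'; at [10:14] → 'jcjc'.
Each match is replaced using the text its own group 1 captured.

jc[xi][xi][jc]xijc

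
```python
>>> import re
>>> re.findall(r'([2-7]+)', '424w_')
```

['424']

With a single group, `findall` returns only what that group captured — 1 item.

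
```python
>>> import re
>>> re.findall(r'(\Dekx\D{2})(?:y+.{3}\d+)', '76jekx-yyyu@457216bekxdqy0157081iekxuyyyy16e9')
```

Because there's exactly one group, `findall` drops the full match and keeps group 1 from each hit.

['jekx-y', 'bekxdq', 'iekxuy']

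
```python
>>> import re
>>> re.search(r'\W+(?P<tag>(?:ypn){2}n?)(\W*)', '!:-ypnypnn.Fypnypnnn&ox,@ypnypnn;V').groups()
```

('ypnypnn', '.')

The match spans [0:11] → '!:-ypnypnn.'.
Captured: group 1 = 'ypnypnn', group 2 = '.'.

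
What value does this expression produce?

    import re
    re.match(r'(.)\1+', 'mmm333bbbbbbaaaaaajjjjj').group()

'mmm'

The backreference `\1` re-matches whatever the first group consumed, character for character.
With `match`, the pattern is implicitly anchored at the beginning.
The match spans [0:3] → 'mmm'.
Captured: group 1 = 'm'.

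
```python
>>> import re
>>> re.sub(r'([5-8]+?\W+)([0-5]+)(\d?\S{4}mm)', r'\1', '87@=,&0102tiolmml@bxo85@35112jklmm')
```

'87@=,&l@bxo85@'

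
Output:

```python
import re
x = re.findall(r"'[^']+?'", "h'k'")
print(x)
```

`findall` yields the raw match text (1 of them) because the pattern has no groups.

["'k'"]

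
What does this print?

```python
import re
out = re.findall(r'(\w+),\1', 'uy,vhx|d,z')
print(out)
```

[]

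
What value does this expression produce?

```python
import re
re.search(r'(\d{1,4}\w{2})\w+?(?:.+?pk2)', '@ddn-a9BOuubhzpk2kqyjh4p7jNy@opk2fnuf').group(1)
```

'9BO'

The pattern matches 1 to 4 of a digit, then exactly 2 of a word character (captured); then one or more of a word character (lazy); then one or more of any character (lazy), then the literal 'pk2' (non-capturing group).
A `+?`/`*?`/`{m,n}?` starts at its minimum and grows only as far as needed for what follows to match.
`search` walks the string left to right and returns the first match it finds.
The match spans [6:17] → '9BOuubhzpk2'.
Captured: group 1 = '9BO'.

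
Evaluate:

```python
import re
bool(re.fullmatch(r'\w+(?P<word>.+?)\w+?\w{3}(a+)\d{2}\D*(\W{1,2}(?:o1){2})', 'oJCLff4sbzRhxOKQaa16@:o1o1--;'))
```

False

This matches one or more of a word character; then one or more of any character (lazy) (captured as 'word'); then one or more of a word character (lazy), then exactly 3 of a word character; then one or more of a literal 'a' (captured); then exactly 2 of a digit, then zero or more of a non-digit; then 1 to 2 of a non-word character, then the literal 'o1' repeated 2 times (captured).
`re.fullmatch` requires the pattern to consume the entire string.
Here the string isn't matched end-to-end, so the call returns None, and `bool(None)` is False.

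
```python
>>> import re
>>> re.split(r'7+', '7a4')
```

['', 'a4']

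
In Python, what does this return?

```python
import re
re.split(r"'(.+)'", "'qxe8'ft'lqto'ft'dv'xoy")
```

['', "qxe8'ft'lqto'ft'dv", 'xoy']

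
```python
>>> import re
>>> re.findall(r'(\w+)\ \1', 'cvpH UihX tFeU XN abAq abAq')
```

The backreference `\1` re-matches whatever the first group consumed, character for character.
One capturing group, so `findall` returns just the captured substring from the one match — 1 in all.

['abAq']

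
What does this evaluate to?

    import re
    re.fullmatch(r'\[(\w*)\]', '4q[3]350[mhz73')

None

`fullmatch` succeeds only if the pattern covers the string from start to end.
Here there's no way to consume every character, so the call returns None.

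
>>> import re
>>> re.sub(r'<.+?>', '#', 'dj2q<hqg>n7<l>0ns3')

Because the quantifier is non-greedy, it stops expanding at the earliest point where the rest of the pattern can succeed.
Matches: at [4:9] → '<hqg>'; at [11:14] → '<l>'.
`sub` substitutes '#' at each match site.

'dj2q#n7#0ns3'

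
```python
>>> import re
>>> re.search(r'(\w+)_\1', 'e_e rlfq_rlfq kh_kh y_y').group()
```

'e_e'

`\1` has to match the exact text group 1 already captured.
The match spans [0:3] → 'e_e'.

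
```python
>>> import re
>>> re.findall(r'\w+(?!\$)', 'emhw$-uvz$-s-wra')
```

A negative assertion filters positions out without eating any characters.
`findall` yields the raw match text (4 of them) because the pattern has no groups.

['emh', 'uv', 's', 'wra']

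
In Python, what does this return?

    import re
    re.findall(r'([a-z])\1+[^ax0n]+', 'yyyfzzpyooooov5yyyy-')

A backreference is literal: `\1` must see the identical characters the first group matched.
Because there's exactly one group, `findall` drops the full match and keeps group 1 from the one hit.

['y']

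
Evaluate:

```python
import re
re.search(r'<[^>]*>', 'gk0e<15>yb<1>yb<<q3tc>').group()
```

'<15>'

The match spans [4:8] → '<15>'.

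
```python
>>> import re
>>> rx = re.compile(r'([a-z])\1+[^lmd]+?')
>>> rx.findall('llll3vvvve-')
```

['l', 'v']

`\1` is not a pattern — it's the concrete string captured by group 1, re-applied verbatim.
Because there's exactly one group, `findall` drops the full match and keeps group 1 from each hit.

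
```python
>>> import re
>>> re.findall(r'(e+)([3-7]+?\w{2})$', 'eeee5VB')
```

[('eeee', '5VB')]

2 groups means the one result is a tuple of 2 captured strings — 1 here.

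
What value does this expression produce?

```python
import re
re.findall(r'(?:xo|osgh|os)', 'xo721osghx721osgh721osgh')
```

['xo', 'osgh', 'osgh', 'osgh']

The regex engine tests alternatives in the order written; an earlier branch that matches wins even if a later one would match more.
Scanning left to right: at [0:2] → 'xo'; at [5:9] → 'osgh'; at [13:17] → 'osgh'; at [20:24] → 'osgh'.
Since nothing is captured, `findall` lists the 4 matched substrings directly.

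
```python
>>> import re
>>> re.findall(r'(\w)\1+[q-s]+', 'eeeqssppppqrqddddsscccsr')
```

A backreference is literal: `\1` must see the identical characters the first group matched.
Matches: at [0:6] match 'eeeqss', group 1 = 'e'; at [6:13] match 'ppppqrq', group 1 = 'p'; at [13:19] match 'ddddss', group 1 = 'd'; at [19:24] match 'cccsr', group 1 = 'c'.
With a single group, `findall` returns only what that group captured — 4 items.

['e', 'p', 'd', 'c']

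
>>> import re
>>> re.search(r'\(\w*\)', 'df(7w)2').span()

(2, 6)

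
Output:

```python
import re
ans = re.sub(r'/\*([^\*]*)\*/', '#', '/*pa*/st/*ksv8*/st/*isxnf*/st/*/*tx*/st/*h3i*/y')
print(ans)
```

Matches: at [0:6] → '/*pa*/'; at [8:16] → '/*ksv8*/'; at [18:27] → '/*isxnf*/'; at [31:37] → '/*tx*/'; at [39:46] → '/*h3i*/'.
Each match is replaced by '#'.

#st#st#st/*#st#y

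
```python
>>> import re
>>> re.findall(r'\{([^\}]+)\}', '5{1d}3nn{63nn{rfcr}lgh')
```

Scanning left to right: at [1:5] match '{1d}', group 1 = '1d'; at [8:19] match '{63nn{rfcr}', group 1 = '63nn{rfcr'.
With a single group, `findall` returns only what that group captured — 2 items.

['1d', '63nn{rfcr']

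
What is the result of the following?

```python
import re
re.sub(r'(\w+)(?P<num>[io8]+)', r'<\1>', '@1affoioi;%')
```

'@<1affoio>;%'

This matches one or more of a word character (captured); then one or more of one of [io8] (captured as 'num').
Matches: at [1:9] → '1affoioi'.
Each match is replaced using the text its own group 1 captured.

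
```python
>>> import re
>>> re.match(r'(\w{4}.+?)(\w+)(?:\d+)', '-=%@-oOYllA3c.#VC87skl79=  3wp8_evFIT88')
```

None

With `match`, the pattern is implicitly anchored at the beginning.
Here the pattern fails at index 0, so the call returns None.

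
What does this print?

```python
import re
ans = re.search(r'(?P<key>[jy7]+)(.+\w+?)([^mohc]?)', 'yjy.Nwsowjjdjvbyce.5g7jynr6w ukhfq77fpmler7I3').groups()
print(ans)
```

('yjy', '.Nwsowjjdjvbyce.5g7jynr6w ukhfq77fpmler7I3', '')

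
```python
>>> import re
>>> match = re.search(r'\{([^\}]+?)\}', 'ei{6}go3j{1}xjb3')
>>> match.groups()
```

The match spans [2:5] → '{6}'.
Captured: group 1 = '6'.

('6',)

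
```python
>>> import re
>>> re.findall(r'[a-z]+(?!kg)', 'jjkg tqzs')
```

The negative lookahead/lookbehind blocks any match where the forbidden context is present.
Since nothing is captured, `findall` lists the 2 matched substrings directly.

['jjkg', 'tqzs']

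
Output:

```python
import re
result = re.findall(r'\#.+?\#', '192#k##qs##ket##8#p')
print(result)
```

Lazy quantifiers expand one character at a time until the remainder of the pattern can match.
Walking the string: at [3:6] → '#k#'; at [6:10] → '#qs#'; at [10:15] → '#ket#'; at [15:18] → '#8#'.
With no groups in the pattern, `findall` gives back each whole match — 4 here.

['#k#', '#qs#', '#ket#', '#8#']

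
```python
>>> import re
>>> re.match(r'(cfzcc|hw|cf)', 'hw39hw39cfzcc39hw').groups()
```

The match spans [0:2] → 'hw'.
Captured: group 1 = 'hw'.

('hw',)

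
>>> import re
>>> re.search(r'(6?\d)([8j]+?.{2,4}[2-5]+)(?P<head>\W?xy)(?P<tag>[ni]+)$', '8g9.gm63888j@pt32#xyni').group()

The pattern matches optionally the literal '6', then a digit (captured); then one or more of one of [8j] (lazy), then 2 to 4 of any character, then one or more of a character in [2-5] (captured); then optionally a non-word character, then the literal 'xy' (captured as 'head'); then one or more of one of [ni] (captured as 'tag'); then anchored at the end.
`search` walks the string left to right and returns the first match it finds.
The match spans [6:22] → '63888j@pt32#xyni'.
Captured: group 1 = '63', group 2 = '888j@pt32', group 3 = '#xy', group 4 = 'ni'.

'63888j@pt32#xyni'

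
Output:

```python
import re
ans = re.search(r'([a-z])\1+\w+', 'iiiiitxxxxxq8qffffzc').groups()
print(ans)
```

('i',)

`\1` has to match the exact text group 1 already captured.
`re.search` tries every starting position until one works.
The match spans [0:20] → 'iiiiitxxxxxq8qffffzc'.
Captured: group 1 = 'i'.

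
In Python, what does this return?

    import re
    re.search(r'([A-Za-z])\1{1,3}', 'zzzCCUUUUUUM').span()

`\1` is not a pattern — it's the concrete string captured by group 1, re-applied verbatim.
Unlike `match`, `search` isn't anchored — it looks for the pattern anywhere in the string.
The match spans [0:3] → 'zzz'.
Captured: group 1 = 'z'.

(0, 3)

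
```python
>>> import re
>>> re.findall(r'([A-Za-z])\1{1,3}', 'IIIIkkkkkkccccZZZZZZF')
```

After group 1 captures some text, `\1` only succeeds where that same text appears again.
Scanning left to right: at [0:4] match 'IIII', group 1 = 'I'; at [4:8] match 'kkkk', group 1 = 'k'; at [8:10] match 'kk', group 1 = 'k'; at [10:14] match 'cccc', group 1 = 'c'; at [14:18] match 'ZZZZ', group 1 = 'Z'; ….
One capturing group, so `findall` returns just the captured substring from each match — 6 in all.

['I', 'k', 'k', 'c', 'Z', 'Z']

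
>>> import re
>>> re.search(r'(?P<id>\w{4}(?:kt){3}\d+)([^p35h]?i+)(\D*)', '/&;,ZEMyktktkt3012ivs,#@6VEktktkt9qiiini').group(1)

'ZEMyktktkt3012'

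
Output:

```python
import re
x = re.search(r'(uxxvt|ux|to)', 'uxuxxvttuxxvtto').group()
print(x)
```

ux

`search` walks the string left to right and returns the first match it finds.
The match spans [0:2] → 'ux'.
Captured: group 1 = 'ux'.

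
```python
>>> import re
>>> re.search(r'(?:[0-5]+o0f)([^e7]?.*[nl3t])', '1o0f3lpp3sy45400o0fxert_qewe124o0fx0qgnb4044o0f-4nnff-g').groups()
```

Pattern: one or more of a character in [0-5], then the literal 'o0f' (non-capturing group); then optionally any character except [e7], then zero or more of any character, then one of [nl3t] (captured).
`search` walks the string left to right and returns the first match it finds.
The match spans [0:51] → '1o0f3lpp3sy45400o0fxert_qewe124o0fx0qgnb4044o0f-4nn'.
Captured: group 1 = '3lpp3sy45400o0fxert_qewe124o0fx0qgnb4044o0f-4nn'.

('3lpp3sy45400o0fxert_qewe124o0fx0qgnb4044o0f-4nn',)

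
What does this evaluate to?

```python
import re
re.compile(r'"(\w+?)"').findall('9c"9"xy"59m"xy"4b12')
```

['9', '59m']

Walking the string: at [2:5] match '"9"', group 1 = '9'; at [7:12] match '"59m"', group 1 = '59m'.
Because there's exactly one group, `findall` drops the full match and keeps group 1 from each hit.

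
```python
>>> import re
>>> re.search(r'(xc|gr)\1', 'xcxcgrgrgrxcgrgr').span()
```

(0, 4)

The backreference `\1` re-matches whatever the first group consumed, character for character.
`search` walks the string left to right and returns the first match it finds.
The match spans [0:4] → 'xcxc'.
Captured: group 1 = 'xc'.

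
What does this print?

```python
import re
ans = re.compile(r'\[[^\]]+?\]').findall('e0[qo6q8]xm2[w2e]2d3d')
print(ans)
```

['[qo6q8]', '[w2e]']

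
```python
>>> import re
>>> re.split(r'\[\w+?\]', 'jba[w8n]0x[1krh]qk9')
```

['jba', '0x', 'qk9']

Splitting on the pattern gives 3 pieces.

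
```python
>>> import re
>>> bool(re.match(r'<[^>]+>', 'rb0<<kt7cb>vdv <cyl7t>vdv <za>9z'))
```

False

`match` is anchored at position 0; if the pattern doesn't fit there, it returns None.
Here the pattern fails at index 0, so the call returns None, and `bool(None)` is False.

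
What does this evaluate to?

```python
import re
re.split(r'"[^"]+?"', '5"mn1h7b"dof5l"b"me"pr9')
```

['5', 'dof5l', 'me"pr9']

Matches to split on: at [1:9] → '"mn1h7b"'; at [14:17] → '"b"'.
`split` removes every match and returns the 3 fragments in between.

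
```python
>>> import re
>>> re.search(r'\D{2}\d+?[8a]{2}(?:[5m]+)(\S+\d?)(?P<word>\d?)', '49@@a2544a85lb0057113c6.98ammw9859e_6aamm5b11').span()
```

(3, 45)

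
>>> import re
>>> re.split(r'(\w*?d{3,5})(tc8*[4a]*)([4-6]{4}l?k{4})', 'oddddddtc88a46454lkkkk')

['', 'odddddd', 'tc88a4', '6454lkkkk', '']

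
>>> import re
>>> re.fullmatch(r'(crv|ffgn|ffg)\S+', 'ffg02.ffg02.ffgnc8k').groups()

The match spans [0:19] → 'ffg02.ffg02.ffgnc8k'.
Captured: group 1 = 'ffg'.

('ffg',)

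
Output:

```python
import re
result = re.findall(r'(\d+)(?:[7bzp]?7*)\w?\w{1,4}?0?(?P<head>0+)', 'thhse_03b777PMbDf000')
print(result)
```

The pattern matches one or more of a digit (captured); then optionally one of [7bzp], then zero or more of a literal '7' (non-capturing group); then optionally a word character; then 1 to 4 of a word character (lazy), then optionally the literal '0'; then one or more of a literal '0' (captured as 'head').
`findall` packs the 2 group values into a tuple for every match.

[('03', '00')]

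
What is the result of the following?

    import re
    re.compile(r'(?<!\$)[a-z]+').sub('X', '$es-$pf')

'$eX-$pX'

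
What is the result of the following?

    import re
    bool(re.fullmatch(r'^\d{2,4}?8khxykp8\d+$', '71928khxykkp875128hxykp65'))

False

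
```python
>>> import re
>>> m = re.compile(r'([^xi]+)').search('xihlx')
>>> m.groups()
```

('hl',)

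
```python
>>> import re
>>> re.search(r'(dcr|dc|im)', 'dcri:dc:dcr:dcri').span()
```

Alternation isn't longest-match — the leftmost alternative that fits at this position is chosen.
`re.search` scans for the first position where the pattern succeeds.
The match spans [0:3] → 'dcr'.
Captured: group 1 = 'dcr'.

(0, 3)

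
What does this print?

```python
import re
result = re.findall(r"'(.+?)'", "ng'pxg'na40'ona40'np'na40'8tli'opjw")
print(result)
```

One capturing group, so `findall` returns just the captured substring from each match — 3 in all.

['pxg', 'ona40', 'na40']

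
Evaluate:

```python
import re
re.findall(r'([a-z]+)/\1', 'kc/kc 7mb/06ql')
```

`\1` is not a pattern — it's the concrete string captured by group 1, re-applied verbatim.
One capturing group, so `findall` returns just the captured substring from the one match — 1 in all.

['kc']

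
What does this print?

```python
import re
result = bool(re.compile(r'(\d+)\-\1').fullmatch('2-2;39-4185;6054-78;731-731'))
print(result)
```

`re.fullmatch` is like wrapping the pattern in `^…$` (in single-line mode).
Here there's no way to consume every character, so the call returns None, and `bool(None)` is False.

False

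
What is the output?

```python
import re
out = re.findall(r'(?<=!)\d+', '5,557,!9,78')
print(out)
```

The `(?=…)`/`(?<=…)` assertion just peeks at neighbouring text; it doesn't advance the match position.
Since nothing is captured, `findall` lists the 1 matched substring directly.

['9']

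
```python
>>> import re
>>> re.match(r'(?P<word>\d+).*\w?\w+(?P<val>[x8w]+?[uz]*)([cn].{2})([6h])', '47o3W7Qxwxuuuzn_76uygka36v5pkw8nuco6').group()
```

'47o3W7Qxwxuuuzn_76'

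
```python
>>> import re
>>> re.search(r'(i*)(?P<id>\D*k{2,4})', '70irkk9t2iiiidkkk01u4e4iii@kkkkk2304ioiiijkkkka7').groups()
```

('i', 'rkk')

The pattern matches zero or more of a literal 'i' (captured); then zero or more of a non-digit, then 2 to 4 of a literal 'k' (captured as 'id').
`search` walks the string left to right and returns the first match it finds.
The match spans [2:6] → 'irkk'.
Captured: group 1 = 'i', group 2 = 'rkk'.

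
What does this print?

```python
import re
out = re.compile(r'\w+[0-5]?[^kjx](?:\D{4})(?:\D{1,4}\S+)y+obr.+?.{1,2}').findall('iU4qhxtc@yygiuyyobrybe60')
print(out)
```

['iU4qhxtc@yygiuyyobrybe']

This matches one or more of a word character, then optionally a character in [0-5], then any character except [kjx]; then exactly 4 of a non-digit (non-capturing group); then 1 to 4 of a non-digit, then one or more of a non-whitespace character (non-capturing group); then one or more of a literal 'y'; then the literal 'obr', then one or more of any character (lazy), then 1 to 2 of any character.
A `+?`/`*?`/`{m,n}?` starts at its minimum and grows only as far as needed for what follows to match.
Matches: at [0:22] → 'iU4qhxtc@yygiuyyobrybe'.
Since nothing is captured, `findall` lists the 1 matched substring directly.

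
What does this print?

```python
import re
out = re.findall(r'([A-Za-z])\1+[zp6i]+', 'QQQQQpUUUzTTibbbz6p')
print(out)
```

['Q', 'U', 'T', 'b']

A backreference is literal: `\1` must see the identical characters the first group matched.
Matches: at [0:6] match 'QQQQQp', group 1 = 'Q'; at [6:10] match 'UUUz', group 1 = 'U'; at [10:13] match 'TTi', group 1 = 'T'; at [13:19] match 'bbbz6p', group 1 = 'b'.
`findall` collects group 1 from each match (4 total).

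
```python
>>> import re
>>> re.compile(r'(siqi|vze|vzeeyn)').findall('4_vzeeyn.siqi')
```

Branches in `(...|...)` are attempted left-to-right; the first branch that allows the whole pattern to succeed is taken.
Matches: at [2:5] match 'vze', group 1 = 'vze'; at [9:13] match 'siqi', group 1 = 'siqi'.
`findall` collects group 1 from each match (2 total).

['vze', 'siqi']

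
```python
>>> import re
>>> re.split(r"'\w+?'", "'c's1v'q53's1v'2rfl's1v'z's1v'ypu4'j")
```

['', 's1v', 's1v', 's1v', 's1v', 'j']

Matches to split on: at [0:3] → "'c'"; at [6:11] → "'q53'"; at [14:20] → "'2rfl'"; at [23:26] → "'z'"; at [29:35] → "'ypu4'".
The string is cut at each match, leaving 6 pieces.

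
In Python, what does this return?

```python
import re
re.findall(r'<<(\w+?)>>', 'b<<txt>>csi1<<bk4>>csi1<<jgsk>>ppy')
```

Scanning left to right: at [1:8] match '<<txt>>', group 1 = 'txt'; at [12:19] match '<<bk4>>', group 1 = 'bk4'; at [23:31] match '<<jgsk>>', group 1 = 'jgsk'.
Because there's exactly one group, `findall` drops the full match and keeps group 1 from each hit.

['txt', 'bk4', 'jgsk']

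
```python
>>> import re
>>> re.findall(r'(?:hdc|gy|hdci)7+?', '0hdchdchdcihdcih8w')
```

[]

Since nothing is captured, `findall` lists the 0 matched substrings directly.
Nothing in the string satisfies the pattern, so the list is empty.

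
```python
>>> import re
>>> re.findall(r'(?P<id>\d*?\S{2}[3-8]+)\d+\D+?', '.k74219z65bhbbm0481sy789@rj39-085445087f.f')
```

The pattern matches zero or more of a digit (lazy), then exactly 2 of a non-whitespace character, then one or more of a character in [3-8] (captured as 'id'); then one or more of a digit, then one or more of a non-digit (lazy).
A `+?`/`*?`/`{m,n}?` starts at its minimum and grows only as far as needed for what follows to match.
Matches: at [0:8] match '.k74219z', group 1 = '.k74'; at [14:20] match 'm0481s', group 1 = 'm048'; at [20:25] match 'y789@', group 1 = 'y78'; at [25:30] match 'rj39-', group 1 = 'rj3'; at [30:40] match '085445087f', group 1 = '085445'.
Because there's exactly one group, `findall` drops the full match and keeps group 1 from each hit.

['.k74', 'm048', 'y78', 'rj3', '085445']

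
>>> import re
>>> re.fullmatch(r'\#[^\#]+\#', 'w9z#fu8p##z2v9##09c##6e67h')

`re.fullmatch` requires the pattern to consume the entire string.
Here the string isn't matched end-to-end, so the call returns None.

None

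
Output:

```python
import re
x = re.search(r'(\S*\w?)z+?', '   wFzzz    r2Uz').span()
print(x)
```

Pattern: zero or more of a non-whitespace character, then optionally a word character (captured); then one or more of a literal 'z' (lazy).
`search` walks the string left to right and returns the first match it finds.
The match spans [3:8] → 'wFzzz'.
Captured: group 1 = 'wFzz'.

(3, 8)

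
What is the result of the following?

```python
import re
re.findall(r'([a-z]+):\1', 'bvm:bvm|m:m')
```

['bvm', 'm']

The backreference `\1` re-matches whatever the first group consumed, character for character.
One capturing group, so `findall` returns just the captured substring from each match — 2 in all.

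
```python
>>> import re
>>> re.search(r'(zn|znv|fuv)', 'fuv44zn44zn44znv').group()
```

'fuv'

The match spans [0:3] → 'fuv'.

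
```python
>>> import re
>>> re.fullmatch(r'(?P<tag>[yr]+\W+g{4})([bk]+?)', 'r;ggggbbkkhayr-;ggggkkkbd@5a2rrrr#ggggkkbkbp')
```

This matches one or more of one of [yr], then one or more of a non-word character, then exactly 4 of a literal 'g' (captured as 'tag'); then one or more of one of [bk] (lazy) (captured).
`fullmatch` succeeds only if the pattern covers the string from start to end.
Here there's no way to consume every character, so the call returns None.

None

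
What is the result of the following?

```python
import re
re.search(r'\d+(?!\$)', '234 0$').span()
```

The negative lookaround is zero-width — it rules out positions where the adjacent text would match, without consuming anything.
`re.search` tries every starting position until one works.
The match spans [0:3] → '234'.

(0, 3)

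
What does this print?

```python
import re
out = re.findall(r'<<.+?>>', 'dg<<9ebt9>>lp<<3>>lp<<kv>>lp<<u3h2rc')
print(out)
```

['<<9ebt9>>', '<<3>>', '<<kv>>']

The `?` after the quantifier makes it lazy — it takes as little as possible before letting the rest of the pattern try.
Scanning left to right: at [2:11] → '<<9ebt9>>'; at [13:18] → '<<3>>'; at [20:26] → '<<kv>>'.
With no groups in the pattern, `findall` gives back each whole match — 3 here.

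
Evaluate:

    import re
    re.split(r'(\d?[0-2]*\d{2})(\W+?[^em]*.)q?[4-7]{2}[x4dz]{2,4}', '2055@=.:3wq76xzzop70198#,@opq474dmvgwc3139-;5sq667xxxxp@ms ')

['', '2055', '@=.:3wq76xzzop70198#,@opq', 'mvgwc', '3139', '-;5sq6', 'p@ms ']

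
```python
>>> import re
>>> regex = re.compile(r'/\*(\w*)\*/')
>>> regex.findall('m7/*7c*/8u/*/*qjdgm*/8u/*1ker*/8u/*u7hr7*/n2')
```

Walking the string: at [2:8] match '/*7c*/', group 1 = '7c'; at [12:21] match '/*qjdgm*/', group 1 = 'qjdgm'; at [23:31] match '/*1ker*/', group 1 = '1ker'; at [33:42] match '/*u7hr7*/', group 1 = 'u7hr7'.
`findall` collects group 1 from each match (4 total).

['7c', 'qjdgm', '1ker', 'u7hr7']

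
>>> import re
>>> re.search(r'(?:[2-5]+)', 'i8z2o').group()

Pattern: one or more of a character in [2-5] (non-capturing group).
The match spans [3:4] → '2'.

'2'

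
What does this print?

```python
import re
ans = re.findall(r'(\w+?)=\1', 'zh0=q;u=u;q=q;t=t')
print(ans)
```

A backreference is literal: `\1` must see the identical characters the first group matched.
One capturing group, so `findall` returns just the captured substring from each match — 3 in all.

['u', 'q', 't']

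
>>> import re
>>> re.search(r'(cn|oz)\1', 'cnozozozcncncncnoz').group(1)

'oz'

A backreference is literal: `\1` must see the identical characters the first group matched.
`search` walks the string left to right and returns the first match it finds.
The match spans [2:6] → 'ozoz'.
Captured: group 1 = 'oz'.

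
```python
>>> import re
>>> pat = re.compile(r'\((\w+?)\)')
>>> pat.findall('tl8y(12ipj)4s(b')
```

Walking the string: at [4:11] match '(12ipj)', group 1 = '12ipj'.
One capturing group, so `findall` returns just the captured substring from the one match — 1 in all.

['12ipj']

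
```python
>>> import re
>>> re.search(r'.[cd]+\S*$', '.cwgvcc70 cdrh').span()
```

This matches any character; then one or more of one of [cd], then zero or more of a non-whitespace character; then anchored at the end.
`re.search` scans for the first position where the pattern succeeds.
The match spans [9:14] → ' cdrh'.

(9, 14)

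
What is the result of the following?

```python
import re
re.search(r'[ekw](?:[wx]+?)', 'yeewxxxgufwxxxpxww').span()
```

(2, 4)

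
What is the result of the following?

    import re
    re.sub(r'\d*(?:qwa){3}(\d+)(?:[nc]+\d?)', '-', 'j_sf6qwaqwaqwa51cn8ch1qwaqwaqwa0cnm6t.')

The pattern matches zero or more of a digit, then the literal 'qwa' repeated 3 times; then one or more of a digit (captured); then one or more of one of [nc], then optionally a digit (non-capturing group).
Matches: at [4:19] → '6qwaqwaqwa51cn8'; at [21:34] → '1qwaqwaqwa0cn'.
`sub` substitutes '-' at each match site.

'j_sf-ch-m6t.'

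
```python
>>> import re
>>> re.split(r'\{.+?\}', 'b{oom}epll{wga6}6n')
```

A `+?`/`*?`/`{m,n}?` starts at its minimum and grows only as far as needed for what follows to match.
Matches to split on: at [1:6] → '{oom}'; at [10:16] → '{wga6}'.
Each match becomes a cut point; 3 segments remain.

['b', 'epll', '6n']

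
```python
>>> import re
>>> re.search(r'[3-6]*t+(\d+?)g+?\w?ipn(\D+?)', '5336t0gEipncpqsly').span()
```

Pattern: zero or more of a character in [3-6], then one or more of a literal 't'; then one or more of a digit (lazy) (captured); then one or more of the literal 'g' (lazy), then optionally a word character, then the literal 'ipn'; then one or more of a non-digit (lazy) (captured).
A non-greedy quantifier consumes as few characters as it can — just enough that the remainder of the pattern still matches from where it stops; whatever follows it matches normally.
`re.search` tries every starting position until one works.
The match spans [0:12] → '5336t0gEipnc'.
Captured: group 1 = '0', group 2 = 'c'.

(0, 12)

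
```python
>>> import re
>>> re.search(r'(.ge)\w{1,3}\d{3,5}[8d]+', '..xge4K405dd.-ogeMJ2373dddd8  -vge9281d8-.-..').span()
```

The match spans [2:12] → 'xge4K405dd'.

(2, 12)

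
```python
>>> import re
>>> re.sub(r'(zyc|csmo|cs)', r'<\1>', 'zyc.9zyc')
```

'<zyc>.9<zyc>'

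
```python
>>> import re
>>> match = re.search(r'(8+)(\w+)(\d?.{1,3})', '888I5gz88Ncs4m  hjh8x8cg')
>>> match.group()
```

The pattern matches one or more of a literal '8' (captured); then one or more of a word character (captured); then optionally a digit, then 1 to 3 of any character (captured).
`search` walks the string left to right and returns the first match it finds.
The match spans [0:17] → '888I5gz88Ncs4m  h'.
Captured: group 1 = '888', group 2 = 'I5gz88Ncs4m', group 3 = '  h'.

'888I5gz88Ncs4m  h'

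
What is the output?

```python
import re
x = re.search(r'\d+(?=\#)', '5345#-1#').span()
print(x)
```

The positive lookaround only admits positions where the adjacent text matches; those characters stay outside the span.
The match spans [0:4] → '5345'.

(0, 4)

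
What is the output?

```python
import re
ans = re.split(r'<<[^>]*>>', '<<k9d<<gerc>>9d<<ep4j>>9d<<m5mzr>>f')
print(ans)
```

['', '9d', '9d', 'f']

Matches to split on: at [0:13] → '<<k9d<<gerc>>'; at [15:23] → '<<ep4j>>'; at [25:34] → '<<m5mzr>>'.
The string is cut at each match, leaving 4 pieces.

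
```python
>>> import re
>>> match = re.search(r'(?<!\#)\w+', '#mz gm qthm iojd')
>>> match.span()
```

(2, 3)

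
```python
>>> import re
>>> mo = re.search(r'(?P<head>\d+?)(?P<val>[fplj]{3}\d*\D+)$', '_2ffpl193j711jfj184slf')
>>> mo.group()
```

'711jfj184slf'

Pattern: one or more of a digit (lazy) (captured as 'head'); then exactly 3 of one of [fplj], then zero or more of a digit, then one or more of a non-digit (captured as 'val'); then anchored at the end.
`search` walks the string left to right and returns the first match it finds.
The match spans [10:22] → '711jfj184slf'.
Captured: group 1 = '711', group 2 = 'jfj184slf'.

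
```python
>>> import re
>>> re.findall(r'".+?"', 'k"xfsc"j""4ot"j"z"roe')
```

Since nothing is captured, `findall` lists the 3 matched substrings directly.

['"xfsc"', '""4ot"', '"z"']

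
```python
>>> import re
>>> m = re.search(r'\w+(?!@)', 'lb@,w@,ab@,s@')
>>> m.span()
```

(0, 1)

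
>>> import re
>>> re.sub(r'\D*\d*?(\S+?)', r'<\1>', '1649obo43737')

This matches zero or more of a non-digit, then zero or more of a digit (lazy); then one or more of a non-whitespace character (lazy) (captured).
The `?` after the quantifier makes it lazy — it takes as little as possible before letting the rest of the pattern try.
Matches: at [0:1] → '1'; at [1:2] → '6'; at [2:3] → '4'; at [3:4] → '9'; at [4:8] → 'obo4'; ….
The replacement refers to a captured group, so each match is rewritten using its own captured text.

'<1><6><4><9><4><3><7><3><7>'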